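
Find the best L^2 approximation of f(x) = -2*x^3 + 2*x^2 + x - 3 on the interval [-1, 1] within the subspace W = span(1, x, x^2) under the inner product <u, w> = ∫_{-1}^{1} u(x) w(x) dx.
g(x) = 2*x^2 - x/5 - 3

The best approximation g ∈ W is the orthogonal projection of f onto W. Writing g = a_0 + a_1 x + a_2 x^2, the coefficients solve the normal equations G · a = b where
  G_{ij} = <φ_i, φ_j> and b_i = <f, φ_i>, with φ_0 = 1, φ_1 = x, φ_2 = x^2.
G =
  [2, 0, 2/3]
  [0, 2/3, 0]
  [2/3, 0, 2/5],
b = (-14/3, -2/15, -6/5).
Solving gives a_0 = -3, a_1 = -1/5, a_2 = 2, so
  g(x) = 2*x^2 - x/5 - 3.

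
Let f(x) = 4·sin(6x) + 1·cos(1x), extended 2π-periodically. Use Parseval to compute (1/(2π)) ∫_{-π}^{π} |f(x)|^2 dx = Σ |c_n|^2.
Σ |c_n|^2 = 17/2

Expand |f|^2 and use orthogonality of {sin(nx), cos(mx)} on [-π, π]:
  ∫_{-π}^{π} sin(nx)^2 dx = π, ∫ cos(mx)^2 dx = π, and cross terms integrate to 0.
So ∫_{-π}^{π} f(x)^2 dx = 4^2 · π + 1^2 · π = (16 + 1)π.
Divide by 2π: (16 + 1)/2 = 17/2.
By Parseval, this equals Σ |c_n|^2.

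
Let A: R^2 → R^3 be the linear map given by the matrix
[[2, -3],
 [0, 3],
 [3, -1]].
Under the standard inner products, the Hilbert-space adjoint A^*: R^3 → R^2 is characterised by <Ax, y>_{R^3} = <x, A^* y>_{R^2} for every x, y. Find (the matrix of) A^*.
A^* = A^T =
[[2, 0, 3],
 [-3, 3, -1]]

For real matrices with standard dot products, the defining identity <Ax, y> = <x, A^* y> gives (Ax)^T y = x^T (A^*) y, i.e. x^T A^T y = x^T (A^*) y. Since this holds for all x, y, we must have A^* = A^T. Therefore
A^* =
[[2, 0, 3],
 [-3, 3, -1]].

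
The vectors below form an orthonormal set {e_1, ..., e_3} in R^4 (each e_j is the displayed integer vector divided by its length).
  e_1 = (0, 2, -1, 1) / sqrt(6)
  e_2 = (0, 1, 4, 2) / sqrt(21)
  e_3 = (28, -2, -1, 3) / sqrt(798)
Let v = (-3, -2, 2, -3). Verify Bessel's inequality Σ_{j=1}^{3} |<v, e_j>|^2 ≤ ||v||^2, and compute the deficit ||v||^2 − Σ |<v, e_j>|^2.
Σ |<v, e_j>|^2 = 1361/57; ||v||^2 = 26; deficit = 121/57

Write each e_j = u_j / sqrt(<u_j, u_j>) where u_j is the displayed integer vector. Then <v, e_j> = <v, u_j> / sqrt(<u_j, u_j>), so |<v, e_j>|^2 = <v, u_j>^2 / <u_j, u_j>.
Coefficients: <v, e_1> = -9/sqrt(6), <v, e_2> = 0/sqrt(21), <v, e_3> = -91/sqrt(798).
Square and sum: Σ |<v, e_j>|^2 = 1361/57.
Compute ||v||^2 = v·v = 26.
Deficit = 26 − 1361/57 = 121/57 ≥ 0, confirming Bessel's inequality. (The deficit equals ||v − Σ <v,e_j> e_j||^2, the squared distance from v to span{e_j}.)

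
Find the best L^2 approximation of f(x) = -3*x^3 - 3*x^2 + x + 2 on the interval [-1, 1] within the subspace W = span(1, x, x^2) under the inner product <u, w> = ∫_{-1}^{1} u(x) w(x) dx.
g(x) = -3*x^2 - 4*x/5 + 2

The best approximation g ∈ W is the orthogonal projection of f onto W. Writing g = a_0 + a_1 x + a_2 x^2, the coefficients solve the normal equations G · a = b where
  G_{ij} = <φ_i, φ_j> and b_i = <f, φ_i>, with φ_0 = 1, φ_1 = x, φ_2 = x^2.
G =
  [2, 0, 2/3]
  [0, 2/3, 0]
  [2/3, 0, 2/5],
b = (2, -8/15, 2/15).
Solving gives a_0 = 2, a_1 = -4/5, a_2 = -3, so
  g(x) = -3*x^2 - 4*x/5 + 2.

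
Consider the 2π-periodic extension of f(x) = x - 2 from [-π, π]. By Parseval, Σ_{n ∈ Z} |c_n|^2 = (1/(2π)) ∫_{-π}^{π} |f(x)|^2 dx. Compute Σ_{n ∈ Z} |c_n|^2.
Σ |c_n|^2 = π^2/3 + 4

Expand and integrate term by term over [-π, π]:
  ∫ (x)^2 dx = 1·(2π^3/3); ∫ 2·1·(-2)·x dx = 0 (odd integrand); ∫ (-2)^2 dx = 4·2π.
So (1/(2π)) ∫_{-π}^{π} (x - 2)^2 dx = 1π^2/3 + 4 = π^2/3 + 4.
Parseval ⇒ Σ |c_n|^2 = π^2/3 + 4.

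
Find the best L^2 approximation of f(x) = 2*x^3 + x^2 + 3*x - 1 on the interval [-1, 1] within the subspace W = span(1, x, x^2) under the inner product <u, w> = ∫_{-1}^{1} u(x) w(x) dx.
g(x) = x^2 + 21*x/5 - 1

The best approximation g ∈ W is the orthogonal projection of f onto W. Writing g = a_0 + a_1 x + a_2 x^2, the coefficients solve the normal equations G · a = b where
  G_{ij} = <φ_i, φ_j> and b_i = <f, φ_i>, with φ_0 = 1, φ_1 = x, φ_2 = x^2.
G =
  [2, 0, 2/3]
  [0, 2/3, 0]
  [2/3, 0, 2/5],
b = (-4/3, 14/5, -4/15).
Solving gives a_0 = -1, a_1 = 21/5, a_2 = 1, so
  g(x) = x^2 + 21*x/5 - 1.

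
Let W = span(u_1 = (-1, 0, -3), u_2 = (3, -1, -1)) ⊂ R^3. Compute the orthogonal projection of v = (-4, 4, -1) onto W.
proj_W(v) = (-527/110, 15/11, -81/110)

Set up U = [u_1 | ... | u_2] ∈ R^(3×2). The projector onto W = col(U) is P = U (U^T U)^(-1) U^T.
Compute U^T U =
  [10, 0]
  [0, 11],
and U^T v = (7, -15).
Solve U^T U · c = U^T v for the coefficients: c = (7/10, -15/11). The projection is proj_W(v) = U c.
Check: (v - proj_W(v)) · u_1 = 0  (should be 0).
Check: (v - proj_W(v)) · u_2 = 0  (should be 0).
Result: proj_W(v) = (-527/110, 15/11, -81/110).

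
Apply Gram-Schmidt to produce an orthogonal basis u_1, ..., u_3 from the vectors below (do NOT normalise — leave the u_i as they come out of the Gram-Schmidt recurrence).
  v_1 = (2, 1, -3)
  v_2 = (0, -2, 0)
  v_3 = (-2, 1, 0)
Orthogonal basis:
  u_1 = (2, 1, -3)
  u_2 = (2/7, -13/7, -3/7)
  u_3 = (-18/13, 0, -12/13)

Apply the Gram-Schmidt recurrence
  u_1 = v_1
  u_i = v_i − Σ_{j<i} ((v_i · u_j) / (u_j · u_j)) · u_j.

Step by step this gives:
  u_1 = (2, 1, -3)
  u_2 = (2/7, -13/7, -3/7)
  u_3 = (-18/13, 0, -12/13)

Orthogonality check:
  u_2 · u_1 = 0 (should be 0)
  u_3 · u_1 = 0 (should be 0)
  u_3 · u_2 = 0 (should be 0)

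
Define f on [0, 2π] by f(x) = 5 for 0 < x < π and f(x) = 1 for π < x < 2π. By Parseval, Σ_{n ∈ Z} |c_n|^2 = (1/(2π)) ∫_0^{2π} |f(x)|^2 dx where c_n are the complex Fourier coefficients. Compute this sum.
Σ |c_n|^2 = 13

Parseval equates the L^2 energy of f (normalised by 1/(2π)) with the ℓ^2 sum of its Fourier coefficients: (1/(2π)) ∫_0^{2π} |f|^2 = Σ |c_n|^2.
Compute the left side: (1/(2π)) [∫_0^π 5^2 dx + ∫_π^{2π} 1^2 dx] = (1/(2π)) · (25π + 1π) = (25 + 1)/2 = 13.
So Σ_{n ∈ Z} |c_n|^2 = 13.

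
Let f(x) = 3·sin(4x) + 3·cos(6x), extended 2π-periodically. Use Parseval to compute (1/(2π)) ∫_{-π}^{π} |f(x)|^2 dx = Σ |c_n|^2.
Σ |c_n|^2 = 9

Expand |f|^2 and use orthogonality of {sin(nx), cos(mx)} on [-π, π]:
  ∫_{-π}^{π} sin(nx)^2 dx = π, ∫ cos(mx)^2 dx = π, and cross terms integrate to 0.
So ∫_{-π}^{π} f(x)^2 dx = 3^2 · π + 3^2 · π = (9 + 9)π.
Divide by 2π: (9 + 9)/2 = 9.
By Parseval, this equals Σ |c_n|^2.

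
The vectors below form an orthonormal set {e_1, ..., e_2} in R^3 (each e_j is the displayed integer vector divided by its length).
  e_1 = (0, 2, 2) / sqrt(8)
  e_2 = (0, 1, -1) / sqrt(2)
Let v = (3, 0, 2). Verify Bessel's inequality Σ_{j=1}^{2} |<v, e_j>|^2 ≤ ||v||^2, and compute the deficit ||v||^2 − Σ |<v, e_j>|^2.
Σ |<v, e_j>|^2 = 4; ||v||^2 = 13; deficit = 9

Write each e_j = u_j / sqrt(<u_j, u_j>) where u_j is the displayed integer vector. Then <v, e_j> = <v, u_j> / sqrt(<u_j, u_j>), so |<v, e_j>|^2 = <v, u_j>^2 / <u_j, u_j>.
Coefficients: <v, e_1> = 4/sqrt(8), <v, e_2> = -2/sqrt(2).
Square and sum: Σ |<v, e_j>|^2 = 4.
Compute ||v||^2 = v·v = 13.
Deficit = 13 − 4 = 9 ≥ 0, confirming Bessel's inequality. (The deficit equals ||v − Σ <v,e_j> e_j||^2, the squared distance from v to span{e_j}.)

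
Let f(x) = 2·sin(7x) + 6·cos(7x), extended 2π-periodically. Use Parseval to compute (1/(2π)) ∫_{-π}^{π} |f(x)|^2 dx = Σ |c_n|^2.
Σ |c_n|^2 = 20

Expand |f|^2 and use orthogonality of {sin(nx), cos(mx)} on [-π, π]:
  ∫_{-π}^{π} sin(nx)^2 dx = π, ∫ cos(mx)^2 dx = π, and cross terms integrate to 0.
So ∫_{-π}^{π} f(x)^2 dx = 2^2 · π + 6^2 · π = (4 + 36)π.
Divide by 2π: (4 + 36)/2 = 20.
By Parseval, this equals Σ |c_n|^2.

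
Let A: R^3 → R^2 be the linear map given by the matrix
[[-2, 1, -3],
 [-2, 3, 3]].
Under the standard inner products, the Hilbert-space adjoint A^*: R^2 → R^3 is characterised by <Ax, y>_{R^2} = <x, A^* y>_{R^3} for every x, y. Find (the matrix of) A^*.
A^* = A^T =
[[-2, -2],
 [1, 3],
 [-3, 3]]

For real matrices with standard dot products, the defining identity <Ax, y> = <x, A^* y> gives (Ax)^T y = x^T (A^*) y, i.e. x^T A^T y = x^T (A^*) y. Since this holds for all x, y, we must have A^* = A^T. Therefore
A^* =
[[-2, -2],
 [1, 3],
 [-3, 3]].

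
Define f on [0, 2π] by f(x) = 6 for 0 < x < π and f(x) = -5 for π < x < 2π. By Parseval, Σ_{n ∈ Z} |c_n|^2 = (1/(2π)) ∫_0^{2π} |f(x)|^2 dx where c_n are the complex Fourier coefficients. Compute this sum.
Σ |c_n|^2 = 61/2

Parseval equates the L^2 energy of f (normalised by 1/(2π)) with the ℓ^2 sum of its Fourier coefficients: (1/(2π)) ∫_0^{2π} |f|^2 = Σ |c_n|^2.
Compute the left side: (1/(2π)) [∫_0^π 6^2 dx + ∫_π^{2π} (-5)^2 dx] = (1/(2π)) · (36π + 25π) = (36 + 25)/2 = 61/2.
So Σ_{n ∈ Z} |c_n|^2 = 61/2.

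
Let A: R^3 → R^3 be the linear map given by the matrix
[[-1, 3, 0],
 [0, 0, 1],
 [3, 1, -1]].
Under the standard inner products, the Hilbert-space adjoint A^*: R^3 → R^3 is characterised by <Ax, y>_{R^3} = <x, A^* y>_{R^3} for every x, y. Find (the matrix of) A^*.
A^* = A^T =
[[-1, 0, 3],
 [3, 0, 1],
 [0, 1, -1]]

For real matrices with standard dot products, the defining identity <Ax, y> = <x, A^* y> gives (Ax)^T y = x^T (A^*) y, i.e. x^T A^T y = x^T (A^*) y. Since this holds for all x, y, we must have A^* = A^T. Therefore
A^* =
[[-1, 0, 3],
 [3, 0, 1],
 [0, 1, -1]].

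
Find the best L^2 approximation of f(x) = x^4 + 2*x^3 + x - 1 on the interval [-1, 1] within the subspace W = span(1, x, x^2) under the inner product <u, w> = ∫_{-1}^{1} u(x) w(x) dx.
g(x) = 6*x^2/7 + 11*x/5 - 38/35

The best approximation g ∈ W is the orthogonal projection of f onto W. Writing g = a_0 + a_1 x + a_2 x^2, the coefficients solve the normal equations G · a = b where
  G_{ij} = <φ_i, φ_j> and b_i = <f, φ_i>, with φ_0 = 1, φ_1 = x, φ_2 = x^2.
G =
  [2, 0, 2/3]
  [0, 2/3, 0]
  [2/3, 0, 2/5],
b = (-8/5, 22/15, -8/21).
Solving gives a_0 = -38/35, a_1 = 11/5, a_2 = 6/7, so
  g(x) = 6*x^2/7 + 11*x/5 - 38/35.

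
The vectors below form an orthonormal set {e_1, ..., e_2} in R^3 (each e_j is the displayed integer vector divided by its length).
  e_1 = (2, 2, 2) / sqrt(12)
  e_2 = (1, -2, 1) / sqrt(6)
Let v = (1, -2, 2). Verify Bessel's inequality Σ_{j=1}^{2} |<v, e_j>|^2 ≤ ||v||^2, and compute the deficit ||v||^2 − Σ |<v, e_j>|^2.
Σ |<v, e_j>|^2 = 17/2; ||v||^2 = 9; deficit = 1/2

Write each e_j = u_j / sqrt(<u_j, u_j>) where u_j is the displayed integer vector. Then <v, e_j> = <v, u_j> / sqrt(<u_j, u_j>), so |<v, e_j>|^2 = <v, u_j>^2 / <u_j, u_j>.
Coefficients: <v, e_1> = 2/sqrt(12), <v, e_2> = 7/sqrt(6).
Square and sum: Σ |<v, e_j>|^2 = 17/2.
Compute ||v||^2 = v·v = 9.
Deficit = 9 − 17/2 = 1/2 ≥ 0, confirming Bessel's inequality. (The deficit equals ||v − Σ <v,e_j> e_j||^2, the squared distance from v to span{e_j}.)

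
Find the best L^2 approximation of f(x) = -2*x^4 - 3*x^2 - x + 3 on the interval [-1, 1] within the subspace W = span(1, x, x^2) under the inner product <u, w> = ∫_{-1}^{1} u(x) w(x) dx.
g(x) = -33*x^2/7 - x + 111/35

The best approximation g ∈ W is the orthogonal projection of f onto W. Writing g = a_0 + a_1 x + a_2 x^2, the coefficients solve the normal equations G · a = b where
  G_{ij} = <φ_i, φ_j> and b_i = <f, φ_i>, with φ_0 = 1, φ_1 = x, φ_2 = x^2.
G =
  [2, 0, 2/3]
  [0, 2/3, 0]
  [2/3, 0, 2/5],
b = (16/5, -2/3, 8/35).
Solving gives a_0 = 111/35, a_1 = -1, a_2 = -33/7, so
  g(x) = -33*x^2/7 - x + 111/35.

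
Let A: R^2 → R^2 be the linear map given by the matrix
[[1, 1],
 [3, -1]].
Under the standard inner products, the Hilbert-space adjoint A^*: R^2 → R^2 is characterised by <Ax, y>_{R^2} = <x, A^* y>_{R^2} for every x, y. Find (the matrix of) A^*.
A^* = A^T =
[[1, 3],
 [1, -1]]

For real matrices with standard dot products, the defining identity <Ax, y> = <x, A^* y> gives (Ax)^T y = x^T (A^*) y, i.e. x^T A^T y = x^T (A^*) y. Since this holds for all x, y, we must have A^* = A^T. Therefore
A^* =
[[1, 3],
 [1, -1]].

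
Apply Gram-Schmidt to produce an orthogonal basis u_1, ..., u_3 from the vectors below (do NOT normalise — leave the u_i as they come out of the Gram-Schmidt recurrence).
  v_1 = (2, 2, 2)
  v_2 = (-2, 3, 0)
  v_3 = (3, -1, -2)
Orthogonal basis:
  u_1 = (2, 2, 2)
  u_2 = (-7/3, 8/3, -1/3)
  u_3 = (51/38, 17/19, -85/38)

Apply the Gram-Schmidt recurrence
  u_1 = v_1
  u_i = v_i − Σ_{j<i} ((v_i · u_j) / (u_j · u_j)) · u_j.

Step by step this gives:
  u_1 = (2, 2, 2)
  u_2 = (-7/3, 8/3, -1/3)
  u_3 = (51/38, 17/19, -85/38)

Orthogonality check:
  u_2 · u_1 = 0 (should be 0)
  u_3 · u_1 = 0 (should be 0)
  u_3 · u_2 = 0 (should be 0)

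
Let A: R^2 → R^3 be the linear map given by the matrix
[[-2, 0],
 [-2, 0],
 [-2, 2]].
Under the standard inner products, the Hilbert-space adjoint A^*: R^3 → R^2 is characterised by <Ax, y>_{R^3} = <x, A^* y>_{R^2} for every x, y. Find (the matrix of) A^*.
A^* = A^T =
[[-2, -2, -2],
 [0, 0, 2]]

For real matrices with standard dot products, the defining identity <Ax, y> = <x, A^* y> gives (Ax)^T y = x^T (A^*) y, i.e. x^T A^T y = x^T (A^*) y. Since this holds for all x, y, we must have A^* = A^T. Therefore
A^* =
[[-2, -2, -2],
 [0, 0, 2]].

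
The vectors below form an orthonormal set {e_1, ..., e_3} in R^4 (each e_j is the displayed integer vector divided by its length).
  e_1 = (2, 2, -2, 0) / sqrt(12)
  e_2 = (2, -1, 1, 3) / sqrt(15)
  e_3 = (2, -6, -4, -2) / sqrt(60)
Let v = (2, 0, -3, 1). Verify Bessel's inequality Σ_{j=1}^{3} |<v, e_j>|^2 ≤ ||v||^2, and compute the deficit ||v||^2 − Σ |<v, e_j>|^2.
Σ |<v, e_j>|^2 = 38/3; ||v||^2 = 14; deficit = 4/3

Write each e_j = u_j / sqrt(<u_j, u_j>) where u_j is the displayed integer vector. Then <v, e_j> = <v, u_j> / sqrt(<u_j, u_j>), so |<v, e_j>|^2 = <v, u_j>^2 / <u_j, u_j>.
Coefficients: <v, e_1> = 10/sqrt(12), <v, e_2> = 4/sqrt(15), <v, e_3> = 14/sqrt(60).
Square and sum: Σ |<v, e_j>|^2 = 38/3.
Compute ||v||^2 = v·v = 14.
Deficit = 14 − 38/3 = 4/3 ≥ 0, confirming Bessel's inequality. (The deficit equals ||v − Σ <v,e_j> e_j||^2, the squared distance from v to span{e_j}.)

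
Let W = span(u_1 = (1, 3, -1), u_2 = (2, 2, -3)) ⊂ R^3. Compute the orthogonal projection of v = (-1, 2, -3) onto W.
proj_W(v) = (27/22, 37/22, -19/11)

Set up U = [u_1 | ... | u_2] ∈ R^(3×2). The projector onto W = col(U) is P = U (U^T U)^(-1) U^T.
Compute U^T U =
  [11, 11]
  [11, 17],
and U^T v = (8, 11).
Solve U^T U · c = U^T v for the coefficients: c = (5/22, 1/2). The projection is proj_W(v) = U c.
Check: (v - proj_W(v)) · u_1 = 0  (should be 0).
Check: (v - proj_W(v)) · u_2 = 0  (should be 0).
Result: proj_W(v) = (27/22, 37/22, -19/11).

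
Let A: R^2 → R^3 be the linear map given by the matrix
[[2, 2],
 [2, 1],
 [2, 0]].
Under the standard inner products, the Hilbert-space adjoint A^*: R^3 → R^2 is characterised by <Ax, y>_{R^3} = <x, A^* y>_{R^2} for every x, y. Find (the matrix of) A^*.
A^* = A^T =
[[2, 2, 2],
 [2, 1, 0]]

For real matrices with standard dot products, the defining identity <Ax, y> = <x, A^* y> gives (Ax)^T y = x^T (A^*) y, i.e. x^T A^T y = x^T (A^*) y. Since this holds for all x, y, we must have A^* = A^T. Therefore
A^* =
[[2, 2, 2],
 [2, 1, 0]].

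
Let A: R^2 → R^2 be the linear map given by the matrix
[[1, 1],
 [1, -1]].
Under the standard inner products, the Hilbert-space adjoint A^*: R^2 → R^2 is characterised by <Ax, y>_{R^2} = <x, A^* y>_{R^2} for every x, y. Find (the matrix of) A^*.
A^* = A^T =
[[1, 1],
 [1, -1]]

For real matrices with standard dot products, the defining identity <Ax, y> = <x, A^* y> gives (Ax)^T y = x^T (A^*) y, i.e. x^T A^T y = x^T (A^*) y. Since this holds for all x, y, we must have A^* = A^T. Therefore
A^* =
[[1, 1],
 [1, -1]].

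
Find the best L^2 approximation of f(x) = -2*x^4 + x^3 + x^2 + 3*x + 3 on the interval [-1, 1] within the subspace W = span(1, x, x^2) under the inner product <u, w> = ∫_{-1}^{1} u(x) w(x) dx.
g(x) = -5*x^2/7 + 18*x/5 + 111/35

The best approximation g ∈ W is the orthogonal projection of f onto W. Writing g = a_0 + a_1 x + a_2 x^2, the coefficients solve the normal equations G · a = b where
  G_{ij} = <φ_i, φ_j> and b_i = <f, φ_i>, with φ_0 = 1, φ_1 = x, φ_2 = x^2.
G =
  [2, 0, 2/3]
  [0, 2/3, 0]
  [2/3, 0, 2/5],
b = (88/15, 12/5, 64/35).
Solving gives a_0 = 111/35, a_1 = 18/5, a_2 = -5/7, so
  g(x) = -5*x^2/7 + 18*x/5 + 111/35.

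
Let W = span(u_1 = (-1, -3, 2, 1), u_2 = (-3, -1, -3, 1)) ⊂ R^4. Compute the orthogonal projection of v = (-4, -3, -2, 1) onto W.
proj_W(v) = (-1138/299, -854/299, -604/299, 498/299)

Set up U = [u_1 | ... | u_2] ∈ R^(4×2). The projector onto W = col(U) is P = U (U^T U)^(-1) U^T.
Compute U^T U =
  [15, 1]
  [1, 20],
and U^T v = (10, 22).
Solve U^T U · c = U^T v for the coefficients: c = (178/299, 320/299). The projection is proj_W(v) = U c.
Check: (v - proj_W(v)) · u_1 = 0  (should be 0).
Check: (v - proj_W(v)) · u_2 = 0  (should be 0).
Result: proj_W(v) = (-1138/299, -854/299, -604/299, 498/299).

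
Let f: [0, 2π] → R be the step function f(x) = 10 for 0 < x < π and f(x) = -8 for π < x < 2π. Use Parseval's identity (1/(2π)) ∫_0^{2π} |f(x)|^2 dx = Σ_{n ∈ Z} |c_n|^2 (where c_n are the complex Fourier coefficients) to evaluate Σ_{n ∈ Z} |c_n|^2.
Σ |c_n|^2 = 82

Parseval equates the L^2 energy of f (normalised by 1/(2π)) with the ℓ^2 sum of its Fourier coefficients: (1/(2π)) ∫_0^{2π} |f|^2 = Σ |c_n|^2.
Compute the left side: (1/(2π)) [∫_0^π 10^2 dx + ∫_π^{2π} (-8)^2 dx] = (1/(2π)) · (100π + 64π) = (100 + 64)/2 = 82.
So Σ_{n ∈ Z} |c_n|^2 = 82.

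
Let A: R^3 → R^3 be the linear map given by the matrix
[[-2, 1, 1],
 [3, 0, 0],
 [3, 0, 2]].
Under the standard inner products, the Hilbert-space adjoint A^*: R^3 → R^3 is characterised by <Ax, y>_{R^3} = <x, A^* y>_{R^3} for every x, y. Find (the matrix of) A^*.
A^* = A^T =
[[-2, 3, 3],
 [1, 0, 0],
 [1, 0, 2]]

For real matrices with standard dot products, the defining identity <Ax, y> = <x, A^* y> gives (Ax)^T y = x^T (A^*) y, i.e. x^T A^T y = x^T (A^*) y. Since this holds for all x, y, we must have A^* = A^T. Therefore
A^* =
[[-2, 3, 3],
 [1, 0, 0],
 [1, 0, 2]].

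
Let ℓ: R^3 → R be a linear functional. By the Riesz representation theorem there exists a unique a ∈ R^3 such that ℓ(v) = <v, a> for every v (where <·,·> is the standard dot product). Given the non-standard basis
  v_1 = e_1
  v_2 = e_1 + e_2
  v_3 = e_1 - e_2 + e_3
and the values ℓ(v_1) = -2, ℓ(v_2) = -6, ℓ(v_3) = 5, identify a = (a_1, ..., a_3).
a = (-2, -4, 3)

Write a = (a_1, ..., a_3) in the standard basis. For each basis vector v_i, ℓ(v_i) = <v_i, a> is a linear equation in the a_j's. Collect the n equations into a matrix system V a = ℓ, where row i of V is v_i (expressed in the standard basis). Since V is invertible (lower-triangular with 1s on the diagonal, up to permutation), solve by back-substitution:
  V =
[[1, 0, 0],
 [1, 1, 0],
 [1, -1, 1]]
  V a = (-2, -6, 5)
Solving gives a = (-2, -4, 3).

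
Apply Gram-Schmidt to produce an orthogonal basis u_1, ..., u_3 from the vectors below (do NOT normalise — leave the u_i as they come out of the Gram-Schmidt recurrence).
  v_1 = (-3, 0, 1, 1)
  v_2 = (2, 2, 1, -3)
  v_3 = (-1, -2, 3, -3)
Orthogonal basis:
  u_1 = (-3, 0, 1, 1)
  u_2 = (-2/11, 2, 19/11, -25/11)
  u_3 = (-4/67, -224/67, 105/67, -117/67)

Apply the Gram-Schmidt recurrence
  u_1 = v_1
  u_i = v_i − Σ_{j<i} ((v_i · u_j) / (u_j · u_j)) · u_j.

Step by step this gives:
  u_1 = (-3, 0, 1, 1)
  u_2 = (-2/11, 2, 19/11, -25/11)
  u_3 = (-4/67, -224/67, 105/67, -117/67)

Orthogonality check:
  u_2 · u_1 = 0 (should be 0)
  u_3 · u_1 = 0 (should be 0)
  u_3 · u_2 = 0 (should be 0)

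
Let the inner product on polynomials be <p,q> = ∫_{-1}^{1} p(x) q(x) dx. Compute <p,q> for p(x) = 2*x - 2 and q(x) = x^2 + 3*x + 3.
<p,q> = -28/3

Expand the product: p(x)·q(x) = 2*x^3 + 4*x^2 - 6.
∫_{-1}^{1} of each monomial x^k gives [2/(k+1) if k even, 0 if k odd]. Integrating term-by-term (or equivalently evaluating the antiderivative F(x) = x^4/2 + 4*x^3/3 - 6*x at the endpoints):
  F(1) − F(−1) = -25/6 − (31/6) = -28/3.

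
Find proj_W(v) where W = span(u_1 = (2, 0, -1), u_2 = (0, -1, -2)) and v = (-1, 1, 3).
proj_W(v) = (-22/21, 25/21, 61/21)

Set up U = [u_1 | ... | u_2] ∈ R^(3×2). The projector onto W = col(U) is P = U (U^T U)^(-1) U^T.
Compute U^T U =
  [5, 2]
  [2, 5],
and U^T v = (-5, -7).
Solve U^T U · c = U^T v for the coefficients: c = (-11/21, -25/21). The projection is proj_W(v) = U c.
Check: (v - proj_W(v)) · u_1 = 0  (should be 0).
Check: (v - proj_W(v)) · u_2 = 0  (should be 0).
Result: proj_W(v) = (-22/21, 25/21, 61/21).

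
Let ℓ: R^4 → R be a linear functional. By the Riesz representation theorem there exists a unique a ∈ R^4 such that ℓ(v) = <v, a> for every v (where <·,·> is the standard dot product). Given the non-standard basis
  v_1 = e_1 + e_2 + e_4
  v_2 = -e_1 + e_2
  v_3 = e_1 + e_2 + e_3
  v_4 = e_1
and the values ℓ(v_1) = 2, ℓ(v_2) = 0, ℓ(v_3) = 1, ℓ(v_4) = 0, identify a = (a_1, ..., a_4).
a = (0, 0, 1, 2)

Write a = (a_1, ..., a_4) in the standard basis. For each basis vector v_i, ℓ(v_i) = <v_i, a> is a linear equation in the a_j's. Collect the n equations into a matrix system V a = ℓ, where row i of V is v_i (expressed in the standard basis). Since V is invertible (lower-triangular with 1s on the diagonal, up to permutation), solve by back-substitution:
  V =
[[1, 1, 0, 1],
 [-1, 1, 0, 0],
 [1, 1, 1, 0],
 [1, 0, 0, 0]]
  V a = (2, 0, 1, 0)
Solving gives a = (0, 0, 1, 2).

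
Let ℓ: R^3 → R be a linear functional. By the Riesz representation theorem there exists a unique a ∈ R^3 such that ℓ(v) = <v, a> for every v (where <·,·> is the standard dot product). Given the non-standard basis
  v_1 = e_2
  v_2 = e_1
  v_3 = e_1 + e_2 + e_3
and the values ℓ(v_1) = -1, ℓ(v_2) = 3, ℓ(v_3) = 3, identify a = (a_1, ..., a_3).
a = (3, -1, 1)

Write a = (a_1, ..., a_3) in the standard basis. For each basis vector v_i, ℓ(v_i) = <v_i, a> is a linear equation in the a_j's. Collect the n equations into a matrix system V a = ℓ, where row i of V is v_i (expressed in the standard basis). Since V is invertible (lower-triangular with 1s on the diagonal, up to permutation), solve by back-substitution:
  V =
[[0, 1, 0],
 [1, 0, 0],
 [1, 1, 1]]
  V a = (-1, 3, 3)
Solving gives a = (3, -1, 1).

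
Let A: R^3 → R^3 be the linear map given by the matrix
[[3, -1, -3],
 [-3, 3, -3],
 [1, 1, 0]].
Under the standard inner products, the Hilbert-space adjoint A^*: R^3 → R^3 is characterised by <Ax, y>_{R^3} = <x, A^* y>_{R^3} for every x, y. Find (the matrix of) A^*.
A^* = A^T =
[[3, -3, 1],
 [-1, 3, 1],
 [-3, -3, 0]]

For real matrices with standard dot products, the defining identity <Ax, y> = <x, A^* y> gives (Ax)^T y = x^T (A^*) y, i.e. x^T A^T y = x^T (A^*) y. Since this holds for all x, y, we must have A^* = A^T. Therefore
A^* =
[[3, -3, 1],
 [-1, 3, 1],
 [-3, -3, 0]].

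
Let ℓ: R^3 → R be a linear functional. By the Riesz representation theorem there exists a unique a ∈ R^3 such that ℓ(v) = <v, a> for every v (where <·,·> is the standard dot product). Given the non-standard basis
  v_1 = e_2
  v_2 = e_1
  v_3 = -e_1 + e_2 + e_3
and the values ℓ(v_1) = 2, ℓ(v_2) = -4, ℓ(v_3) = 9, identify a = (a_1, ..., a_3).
a = (-4, 2, 3)

Write a = (a_1, ..., a_3) in the standard basis. For each basis vector v_i, ℓ(v_i) = <v_i, a> is a linear equation in the a_j's. Collect the n equations into a matrix system V a = ℓ, where row i of V is v_i (expressed in the standard basis). Since V is invertible (lower-triangular with 1s on the diagonal, up to permutation), solve by back-substitution:
  V =
[[0, 1, 0],
 [1, 0, 0],
 [-1, 1, 1]]
  V a = (2, -4, 9)
Solving gives a = (-4, 2, 3).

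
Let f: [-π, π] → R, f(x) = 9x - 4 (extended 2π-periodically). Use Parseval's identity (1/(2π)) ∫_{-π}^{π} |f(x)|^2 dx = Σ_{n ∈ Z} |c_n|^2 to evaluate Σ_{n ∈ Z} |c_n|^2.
Σ |c_n|^2 = 27π^2 + 16

Expand and integrate term by term over [-π, π]:
  ∫ (9x)^2 dx = 81·(2π^3/3); ∫ 2·9·(-4)·x dx = 0 (odd integrand); ∫ (-4)^2 dx = 16·2π.
So (1/(2π)) ∫_{-π}^{π} (9x - 4)^2 dx = 81π^2/3 + 16 = 27π^2 + 16.
Parseval ⇒ Σ |c_n|^2 = 27π^2 + 16.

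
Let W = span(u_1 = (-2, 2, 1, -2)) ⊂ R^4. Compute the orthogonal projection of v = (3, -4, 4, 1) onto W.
proj_W(v) = (24/13, -24/13, -12/13, 24/13)

Set up U = [u_1 | ... | u_1] ∈ R^(4×1). The projector onto W = col(U) is P = U (U^T U)^(-1) U^T.
Compute U^T U =
  [13],
and U^T v = (-12).
Solve U^T U · c = U^T v for the coefficients: c = (-12/13). The projection is proj_W(v) = U c.
Check: (v - proj_W(v)) · u_1 = 0  (should be 0).
Result: proj_W(v) = (24/13, -24/13, -12/13, 24/13).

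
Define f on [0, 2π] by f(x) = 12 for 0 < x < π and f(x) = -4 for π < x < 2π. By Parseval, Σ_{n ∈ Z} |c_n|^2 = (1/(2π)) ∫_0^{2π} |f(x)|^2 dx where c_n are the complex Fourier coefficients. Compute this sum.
Σ |c_n|^2 = 80

Parseval equates the L^2 energy of f (normalised by 1/(2π)) with the ℓ^2 sum of its Fourier coefficients: (1/(2π)) ∫_0^{2π} |f|^2 = Σ |c_n|^2.
Compute the left side: (1/(2π)) [∫_0^π 12^2 dx + ∫_π^{2π} (-4)^2 dx] = (1/(2π)) · (144π + 16π) = (144 + 16)/2 = 80.
So Σ_{n ∈ Z} |c_n|^2 = 80.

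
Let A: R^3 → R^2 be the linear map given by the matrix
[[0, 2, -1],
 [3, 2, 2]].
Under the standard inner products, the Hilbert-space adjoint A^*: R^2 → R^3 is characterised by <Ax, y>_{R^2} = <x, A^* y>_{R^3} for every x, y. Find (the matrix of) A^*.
A^* = A^T =
[[0, 3],
 [2, 2],
 [-1, 2]]

For real matrices with standard dot products, the defining identity <Ax, y> = <x, A^* y> gives (Ax)^T y = x^T (A^*) y, i.e. x^T A^T y = x^T (A^*) y. Since this holds for all x, y, we must have A^* = A^T. Therefore
A^* =
[[0, 3],
 [2, 2],
 [-1, 2]].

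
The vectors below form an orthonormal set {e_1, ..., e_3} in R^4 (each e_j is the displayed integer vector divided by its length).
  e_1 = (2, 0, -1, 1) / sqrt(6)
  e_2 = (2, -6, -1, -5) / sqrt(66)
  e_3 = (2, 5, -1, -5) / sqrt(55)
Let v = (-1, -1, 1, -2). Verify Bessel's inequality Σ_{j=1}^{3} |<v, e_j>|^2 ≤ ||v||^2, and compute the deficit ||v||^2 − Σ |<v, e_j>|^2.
Σ |<v, e_j>|^2 = 34/5; ||v||^2 = 7; deficit = 1/5

Write each e_j = u_j / sqrt(<u_j, u_j>) where u_j is the displayed integer vector. Then <v, e_j> = <v, u_j> / sqrt(<u_j, u_j>), so |<v, e_j>|^2 = <v, u_j>^2 / <u_j, u_j>.
Coefficients: <v, e_1> = -5/sqrt(6), <v, e_2> = 13/sqrt(66), <v, e_3> = 2/sqrt(55).
Square and sum: Σ |<v, e_j>|^2 = 34/5.
Compute ||v||^2 = v·v = 7.
Deficit = 7 − 34/5 = 1/5 ≥ 0, confirming Bessel's inequality. (The deficit equals ||v − Σ <v,e_j> e_j||^2, the squared distance from v to span{e_j}.)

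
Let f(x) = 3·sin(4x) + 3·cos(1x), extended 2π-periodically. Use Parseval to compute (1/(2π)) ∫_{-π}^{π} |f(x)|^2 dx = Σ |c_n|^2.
Σ |c_n|^2 = 9

Expand |f|^2 and use orthogonality of {sin(nx), cos(mx)} on [-π, π]:
  ∫_{-π}^{π} sin(nx)^2 dx = π, ∫ cos(mx)^2 dx = π, and cross terms integrate to 0.
So ∫_{-π}^{π} f(x)^2 dx = 3^2 · π + 3^2 · π = (9 + 9)π.
Divide by 2π: (9 + 9)/2 = 9.
By Parseval, this equals Σ |c_n|^2.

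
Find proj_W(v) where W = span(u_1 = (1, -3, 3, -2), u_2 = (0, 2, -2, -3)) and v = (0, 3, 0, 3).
proj_W(v) = (-273/355, 501/355, -501/355, 1023/355)

Set up U = [u_1 | ... | u_2] ∈ R^(4×2). The projector onto W = col(U) is P = U (U^T U)^(-1) U^T.
Compute U^T U =
  [23, -6]
  [-6, 17],
and U^T v = (-15, -3).
Solve U^T U · c = U^T v for the coefficients: c = (-273/355, -159/355). The projection is proj_W(v) = U c.
Check: (v - proj_W(v)) · u_1 = 0  (should be 0).
Check: (v - proj_W(v)) · u_2 = 0  (should be 0).
Result: proj_W(v) = (-273/355, 501/355, -501/355, 1023/355).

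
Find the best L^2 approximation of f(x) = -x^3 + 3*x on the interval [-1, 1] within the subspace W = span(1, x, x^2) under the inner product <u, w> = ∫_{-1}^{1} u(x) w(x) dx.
g(x) = 12*x/5

The best approximation g ∈ W is the orthogonal projection of f onto W. Writing g = a_0 + a_1 x + a_2 x^2, the coefficients solve the normal equations G · a = b where
  G_{ij} = <φ_i, φ_j> and b_i = <f, φ_i>, with φ_0 = 1, φ_1 = x, φ_2 = x^2.
G =
  [2, 0, 2/3]
  [0, 2/3, 0]
  [2/3, 0, 2/5],
b = (0, 8/5, 0).
Solving gives a_0 = 0, a_1 = 12/5, a_2 = 0, so
  g(x) = 12*x/5.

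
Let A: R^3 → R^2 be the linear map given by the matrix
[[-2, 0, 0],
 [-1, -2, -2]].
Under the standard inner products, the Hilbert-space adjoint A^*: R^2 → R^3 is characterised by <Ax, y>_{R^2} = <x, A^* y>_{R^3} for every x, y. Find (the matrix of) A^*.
A^* = A^T =
[[-2, -1],
 [0, -2],
 [0, -2]]

For real matrices with standard dot products, the defining identity <Ax, y> = <x, A^* y> gives (Ax)^T y = x^T (A^*) y, i.e. x^T A^T y = x^T (A^*) y. Since this holds for all x, y, we must have A^* = A^T. Therefore
A^* =
[[-2, -1],
 [0, -2],
 [0, -2]].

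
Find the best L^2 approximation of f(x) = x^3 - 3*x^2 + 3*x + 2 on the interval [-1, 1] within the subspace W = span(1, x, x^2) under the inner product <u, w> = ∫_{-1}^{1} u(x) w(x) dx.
g(x) = -3*x^2 + 18*x/5 + 2

The best approximation g ∈ W is the orthogonal projection of f onto W. Writing g = a_0 + a_1 x + a_2 x^2, the coefficients solve the normal equations G · a = b where
  G_{ij} = <φ_i, φ_j> and b_i = <f, φ_i>, with φ_0 = 1, φ_1 = x, φ_2 = x^2.
G =
  [2, 0, 2/3]
  [0, 2/3, 0]
  [2/3, 0, 2/5],
b = (2, 12/5, 2/15).
Solving gives a_0 = 2, a_1 = 18/5, a_2 = -3, so
  g(x) = -3*x^2 + 18*x/5 + 2.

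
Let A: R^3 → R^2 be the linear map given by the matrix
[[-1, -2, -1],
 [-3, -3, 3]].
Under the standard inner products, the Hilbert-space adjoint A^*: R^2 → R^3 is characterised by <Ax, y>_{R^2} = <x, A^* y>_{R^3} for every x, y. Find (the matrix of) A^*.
A^* = A^T =
[[-1, -3],
 [-2, -3],
 [-1, 3]]

For real matrices with standard dot products, the defining identity <Ax, y> = <x, A^* y> gives (Ax)^T y = x^T (A^*) y, i.e. x^T A^T y = x^T (A^*) y. Since this holds for all x, y, we must have A^* = A^T. Therefore
A^* =
[[-1, -3],
 [-2, -3],
 [-1, 3]].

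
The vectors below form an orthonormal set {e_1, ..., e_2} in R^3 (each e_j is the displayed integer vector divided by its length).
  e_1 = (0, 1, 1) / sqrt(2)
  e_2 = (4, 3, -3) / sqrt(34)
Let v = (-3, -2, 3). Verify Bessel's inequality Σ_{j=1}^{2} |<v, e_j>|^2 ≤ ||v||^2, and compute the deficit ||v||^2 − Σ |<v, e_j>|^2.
Σ |<v, e_j>|^2 = 373/17; ||v||^2 = 22; deficit = 1/17

Write each e_j = u_j / sqrt(<u_j, u_j>) where u_j is the displayed integer vector. Then <v, e_j> = <v, u_j> / sqrt(<u_j, u_j>), so |<v, e_j>|^2 = <v, u_j>^2 / <u_j, u_j>.
Coefficients: <v, e_1> = 1/sqrt(2), <v, e_2> = -27/sqrt(34).
Square and sum: Σ |<v, e_j>|^2 = 373/17.
Compute ||v||^2 = v·v = 22.
Deficit = 22 − 373/17 = 1/17 ≥ 0, confirming Bessel's inequality. (The deficit equals ||v − Σ <v,e_j> e_j||^2, the squared distance from v to span{e_j}.)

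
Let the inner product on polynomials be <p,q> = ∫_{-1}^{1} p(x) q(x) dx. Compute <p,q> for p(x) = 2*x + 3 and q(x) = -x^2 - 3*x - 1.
<p,q> = -12

Expand the product: p(x)·q(x) = -2*x^3 - 9*x^2 - 11*x - 3.
∫_{-1}^{1} of each monomial x^k gives [2/(k+1) if k even, 0 if k odd]. Integrating term-by-term (or equivalently evaluating the antiderivative F(x) = -x^4/2 - 3*x^3 - 11*x^2/2 - 3*x at the endpoints):
  F(1) − F(−1) = -12 − (0) = -12.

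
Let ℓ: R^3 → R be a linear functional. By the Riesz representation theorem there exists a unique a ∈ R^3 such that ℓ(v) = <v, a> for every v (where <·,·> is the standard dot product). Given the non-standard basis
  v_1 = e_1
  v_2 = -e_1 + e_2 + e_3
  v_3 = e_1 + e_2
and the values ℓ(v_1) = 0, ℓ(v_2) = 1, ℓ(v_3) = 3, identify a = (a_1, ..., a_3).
a = (0, 3, -2)

Write a = (a_1, ..., a_3) in the standard basis. For each basis vector v_i, ℓ(v_i) = <v_i, a> is a linear equation in the a_j's. Collect the n equations into a matrix system V a = ℓ, where row i of V is v_i (expressed in the standard basis). Since V is invertible (lower-triangular with 1s on the diagonal, up to permutation), solve by back-substitution:
  V =
[[1, 0, 0],
 [-1, 1, 1],
 [1, 1, 0]]
  V a = (0, 1, 3)
Solving gives a = (0, 3, -2).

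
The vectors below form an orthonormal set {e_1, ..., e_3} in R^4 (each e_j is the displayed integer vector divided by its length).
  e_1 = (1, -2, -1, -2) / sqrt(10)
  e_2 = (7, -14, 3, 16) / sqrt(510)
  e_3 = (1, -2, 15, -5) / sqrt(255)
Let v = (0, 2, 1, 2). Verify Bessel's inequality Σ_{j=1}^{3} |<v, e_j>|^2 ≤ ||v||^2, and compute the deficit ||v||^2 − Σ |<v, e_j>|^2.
Σ |<v, e_j>|^2 = 41/5; ||v||^2 = 9; deficit = 4/5

Write each e_j = u_j / sqrt(<u_j, u_j>) where u_j is the displayed integer vector. Then <v, e_j> = <v, u_j> / sqrt(<u_j, u_j>), so |<v, e_j>|^2 = <v, u_j>^2 / <u_j, u_j>.
Coefficients: <v, e_1> = -9/sqrt(10), <v, e_2> = 7/sqrt(510), <v, e_3> = 1/sqrt(255).
Square and sum: Σ |<v, e_j>|^2 = 41/5.
Compute ||v||^2 = v·v = 9.
Deficit = 9 − 41/5 = 4/5 ≥ 0, confirming Bessel's inequality. (The deficit equals ||v − Σ <v,e_j> e_j||^2, the squared distance from v to span{e_j}.)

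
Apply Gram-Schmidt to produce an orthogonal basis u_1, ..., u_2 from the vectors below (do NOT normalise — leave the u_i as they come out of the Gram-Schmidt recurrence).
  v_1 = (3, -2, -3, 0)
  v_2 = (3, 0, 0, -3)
Orthogonal basis:
  u_1 = (3, -2, -3, 0)
  u_2 = (39/22, 9/11, 27/22, -3)

Apply the Gram-Schmidt recurrence
  u_1 = v_1
  u_i = v_i − Σ_{j<i} ((v_i · u_j) / (u_j · u_j)) · u_j.

Step by step this gives:
  u_1 = (3, -2, -3, 0)
  u_2 = (39/22, 9/11, 27/22, -3)

Orthogonality check:
  u_2 · u_1 = 0 (should be 0)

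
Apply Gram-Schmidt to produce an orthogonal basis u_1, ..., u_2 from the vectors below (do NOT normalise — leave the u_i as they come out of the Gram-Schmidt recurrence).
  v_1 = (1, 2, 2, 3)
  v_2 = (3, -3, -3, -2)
Orthogonal basis:
  u_1 = (1, 2, 2, 3)
  u_2 = (23/6, -4/3, -4/3, 1/2)

Apply the Gram-Schmidt recurrence
  u_1 = v_1
  u_i = v_i − Σ_{j<i} ((v_i · u_j) / (u_j · u_j)) · u_j.

Step by step this gives:
  u_1 = (1, 2, 2, 3)
  u_2 = (23/6, -4/3, -4/3, 1/2)

Orthogonality check:
  u_2 · u_1 = 0 (should be 0)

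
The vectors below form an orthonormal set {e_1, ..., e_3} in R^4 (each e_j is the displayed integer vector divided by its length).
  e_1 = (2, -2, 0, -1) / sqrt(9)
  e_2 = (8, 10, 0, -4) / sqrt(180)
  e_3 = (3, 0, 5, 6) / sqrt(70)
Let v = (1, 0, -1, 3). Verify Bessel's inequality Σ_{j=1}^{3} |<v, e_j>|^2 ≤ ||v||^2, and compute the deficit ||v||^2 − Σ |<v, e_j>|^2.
Σ |<v, e_j>|^2 = 27/7; ||v||^2 = 11; deficit = 50/7

Write each e_j = u_j / sqrt(<u_j, u_j>) where u_j is the displayed integer vector. Then <v, e_j> = <v, u_j> / sqrt(<u_j, u_j>), so |<v, e_j>|^2 = <v, u_j>^2 / <u_j, u_j>.
Coefficients: <v, e_1> = -1/sqrt(9), <v, e_2> = -4/sqrt(180), <v, e_3> = 16/sqrt(70).
Square and sum: Σ |<v, e_j>|^2 = 27/7.
Compute ||v||^2 = v·v = 11.
Deficit = 11 − 27/7 = 50/7 ≥ 0, confirming Bessel's inequality. (The deficit equals ||v − Σ <v,e_j> e_j||^2, the squared distance from v to span{e_j}.)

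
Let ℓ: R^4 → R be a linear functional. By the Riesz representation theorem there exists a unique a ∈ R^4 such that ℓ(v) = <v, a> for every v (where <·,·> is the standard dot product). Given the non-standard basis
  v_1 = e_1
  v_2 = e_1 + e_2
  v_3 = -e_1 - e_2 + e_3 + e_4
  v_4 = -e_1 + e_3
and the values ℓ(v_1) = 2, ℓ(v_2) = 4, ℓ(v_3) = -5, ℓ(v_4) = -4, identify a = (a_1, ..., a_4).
a = (2, 2, -2, 1)

Write a = (a_1, ..., a_4) in the standard basis. For each basis vector v_i, ℓ(v_i) = <v_i, a> is a linear equation in the a_j's. Collect the n equations into a matrix system V a = ℓ, where row i of V is v_i (expressed in the standard basis). Since V is invertible (lower-triangular with 1s on the diagonal, up to permutation), solve by back-substitution:
  V =
[[1, 0, 0, 0],
 [1, 1, 0, 0],
 [-1, -1, 1, 1],
 [-1, 0, 1, 0]]
  V a = (2, 4, -5, -4)
Solving gives a = (2, 2, -2, 1).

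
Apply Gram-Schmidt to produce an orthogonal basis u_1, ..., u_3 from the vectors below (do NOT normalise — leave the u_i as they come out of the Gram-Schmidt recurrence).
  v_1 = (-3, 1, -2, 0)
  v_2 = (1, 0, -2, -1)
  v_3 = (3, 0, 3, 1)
Orthogonal basis:
  u_1 = (-3, 1, -2, 0)
  u_2 = (17/14, -1/14, -13/7, -1)
  u_3 = (32/83, 86/83, -5/83, 42/83)

Apply the Gram-Schmidt recurrence
  u_1 = v_1
  u_i = v_i − Σ_{j<i} ((v_i · u_j) / (u_j · u_j)) · u_j.

Step by step this gives:
  u_1 = (-3, 1, -2, 0)
  u_2 = (17/14, -1/14, -13/7, -1)
  u_3 = (32/83, 86/83, -5/83, 42/83)

Orthogonality check:
  u_2 · u_1 = 0 (should be 0)
  u_3 · u_1 = 0 (should be 0)
  u_3 · u_2 = 0 (should be 0)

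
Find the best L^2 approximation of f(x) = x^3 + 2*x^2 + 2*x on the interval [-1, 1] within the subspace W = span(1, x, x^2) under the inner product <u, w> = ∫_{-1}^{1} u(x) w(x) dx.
g(x) = 2*x^2 + 13*x/5

The best approximation g ∈ W is the orthogonal projection of f onto W. Writing g = a_0 + a_1 x + a_2 x^2, the coefficients solve the normal equations G · a = b where
  G_{ij} = <φ_i, φ_j> and b_i = <f, φ_i>, with φ_0 = 1, φ_1 = x, φ_2 = x^2.
G =
  [2, 0, 2/3]
  [0, 2/3, 0]
  [2/3, 0, 2/5],
b = (4/3, 26/15, 4/5).
Solving gives a_0 = 0, a_1 = 13/5, a_2 = 2, so
  g(x) = 2*x^2 + 13*x/5.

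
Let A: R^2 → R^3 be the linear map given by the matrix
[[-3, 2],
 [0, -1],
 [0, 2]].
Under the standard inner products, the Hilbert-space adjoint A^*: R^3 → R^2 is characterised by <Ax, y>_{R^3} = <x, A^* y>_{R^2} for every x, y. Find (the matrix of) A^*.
A^* = A^T =
[[-3, 0, 0],
 [2, -1, 2]]

For real matrices with standard dot products, the defining identity <Ax, y> = <x, A^* y> gives (Ax)^T y = x^T (A^*) y, i.e. x^T A^T y = x^T (A^*) y. Since this holds for all x, y, we must have A^* = A^T. Therefore
A^* =
[[-3, 0, 0],
 [2, -1, 2]].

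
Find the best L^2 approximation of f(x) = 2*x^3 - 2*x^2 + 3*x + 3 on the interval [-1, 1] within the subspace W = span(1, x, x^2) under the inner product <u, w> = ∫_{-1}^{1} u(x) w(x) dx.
g(x) = -2*x^2 + 21*x/5 + 3

The best approximation g ∈ W is the orthogonal projection of f onto W. Writing g = a_0 + a_1 x + a_2 x^2, the coefficients solve the normal equations G · a = b where
  G_{ij} = <φ_i, φ_j> and b_i = <f, φ_i>, with φ_0 = 1, φ_1 = x, φ_2 = x^2.
G =
  [2, 0, 2/3]
  [0, 2/3, 0]
  [2/3, 0, 2/5],
b = (14/3, 14/5, 6/5).
Solving gives a_0 = 3, a_1 = 21/5, a_2 = -2, so
  g(x) = -2*x^2 + 21*x/5 + 3.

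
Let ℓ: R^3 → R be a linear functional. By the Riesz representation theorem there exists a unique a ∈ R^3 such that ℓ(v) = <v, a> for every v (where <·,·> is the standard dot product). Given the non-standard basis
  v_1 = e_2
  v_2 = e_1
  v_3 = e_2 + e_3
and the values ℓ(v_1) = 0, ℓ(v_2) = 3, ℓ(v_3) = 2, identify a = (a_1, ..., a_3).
a = (3, 0, 2)

Write a = (a_1, ..., a_3) in the standard basis. For each basis vector v_i, ℓ(v_i) = <v_i, a> is a linear equation in the a_j's. Collect the n equations into a matrix system V a = ℓ, where row i of V is v_i (expressed in the standard basis). Since V is invertible (lower-triangular with 1s on the diagonal, up to permutation), solve by back-substitution:
  V =
[[0, 1, 0],
 [1, 0, 0],
 [0, 1, 1]]
  V a = (0, 3, 2)
Solving gives a = (3, 0, 2).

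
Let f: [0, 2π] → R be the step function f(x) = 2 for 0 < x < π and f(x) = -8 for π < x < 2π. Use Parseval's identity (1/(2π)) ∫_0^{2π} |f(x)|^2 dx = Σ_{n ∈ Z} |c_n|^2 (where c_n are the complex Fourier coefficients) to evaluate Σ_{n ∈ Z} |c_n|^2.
Σ |c_n|^2 = 34

Parseval equates the L^2 energy of f (normalised by 1/(2π)) with the ℓ^2 sum of its Fourier coefficients: (1/(2π)) ∫_0^{2π} |f|^2 = Σ |c_n|^2.
Compute the left side: (1/(2π)) [∫_0^π 2^2 dx + ∫_π^{2π} (-8)^2 dx] = (1/(2π)) · (4π + 64π) = (4 + 64)/2 = 34.
So Σ_{n ∈ Z} |c_n|^2 = 34.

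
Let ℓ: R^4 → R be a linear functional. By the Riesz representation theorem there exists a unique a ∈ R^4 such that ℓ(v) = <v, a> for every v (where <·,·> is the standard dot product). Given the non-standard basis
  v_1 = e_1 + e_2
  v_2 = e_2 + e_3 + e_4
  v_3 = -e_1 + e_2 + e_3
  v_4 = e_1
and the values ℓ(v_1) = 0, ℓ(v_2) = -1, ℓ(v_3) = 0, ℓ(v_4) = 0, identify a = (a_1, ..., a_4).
a = (0, 0, 0, -1)

Write a = (a_1, ..., a_4) in the standard basis. For each basis vector v_i, ℓ(v_i) = <v_i, a> is a linear equation in the a_j's. Collect the n equations into a matrix system V a = ℓ, where row i of V is v_i (expressed in the standard basis). Since V is invertible (lower-triangular with 1s on the diagonal, up to permutation), solve by back-substitution:
  V =
[[1, 1, 0, 0],
 [0, 1, 1, 1],
 [-1, 1, 1, 0],
 [1, 0, 0, 0]]
  V a = (0, -1, 0, 0)
Solving gives a = (0, 0, 0, -1).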